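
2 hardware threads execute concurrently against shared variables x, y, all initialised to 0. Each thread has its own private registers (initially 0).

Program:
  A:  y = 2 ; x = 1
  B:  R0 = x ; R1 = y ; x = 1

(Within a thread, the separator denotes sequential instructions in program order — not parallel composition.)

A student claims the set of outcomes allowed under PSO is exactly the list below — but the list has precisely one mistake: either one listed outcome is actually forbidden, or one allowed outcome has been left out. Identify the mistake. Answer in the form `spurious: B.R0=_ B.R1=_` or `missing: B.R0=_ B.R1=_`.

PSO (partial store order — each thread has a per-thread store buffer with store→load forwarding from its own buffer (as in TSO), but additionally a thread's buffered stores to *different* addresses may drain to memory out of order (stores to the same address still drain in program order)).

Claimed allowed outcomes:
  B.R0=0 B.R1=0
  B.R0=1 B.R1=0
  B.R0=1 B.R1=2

missing: B.R0=0 B.R1=2

outcome vector order: (B.R0,B.R1)
under PSO → 0/0, 0/2, 1/0, 1/2
PSO∖claimed = {0/2}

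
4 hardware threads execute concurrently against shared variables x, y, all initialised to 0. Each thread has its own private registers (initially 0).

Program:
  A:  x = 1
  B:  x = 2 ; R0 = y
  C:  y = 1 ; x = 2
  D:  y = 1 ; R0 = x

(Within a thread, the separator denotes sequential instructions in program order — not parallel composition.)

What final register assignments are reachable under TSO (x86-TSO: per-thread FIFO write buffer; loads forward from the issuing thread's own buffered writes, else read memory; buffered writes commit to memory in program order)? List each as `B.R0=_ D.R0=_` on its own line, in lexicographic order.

B.R0=0 D.R0=0
B.R0=0 D.R0=1
B.R0=0 D.R0=2
B.R0=1 D.R0=0
B.R0=1 D.R0=1
B.R0=1 D.R0=2

outcome vector order: (B.R0,D.R0)
|TSO outcomes| = 6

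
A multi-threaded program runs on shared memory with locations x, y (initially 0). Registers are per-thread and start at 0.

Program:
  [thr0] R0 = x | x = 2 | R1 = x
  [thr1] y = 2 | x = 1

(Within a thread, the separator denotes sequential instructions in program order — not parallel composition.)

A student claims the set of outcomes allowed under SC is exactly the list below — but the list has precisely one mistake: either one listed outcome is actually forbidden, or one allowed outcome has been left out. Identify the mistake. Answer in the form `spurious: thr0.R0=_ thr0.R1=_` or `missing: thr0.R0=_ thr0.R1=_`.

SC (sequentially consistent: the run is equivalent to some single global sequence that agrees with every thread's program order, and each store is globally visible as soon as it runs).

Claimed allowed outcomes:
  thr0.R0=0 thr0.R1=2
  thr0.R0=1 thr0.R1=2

missing: thr0.R0=0 thr0.R1=1

outcome vector order: (thr0.R0,thr0.R1)
SC: 3 outcomes — {<0 1> <0 2> <1 2>}
SC∖claimed = {<0 1>}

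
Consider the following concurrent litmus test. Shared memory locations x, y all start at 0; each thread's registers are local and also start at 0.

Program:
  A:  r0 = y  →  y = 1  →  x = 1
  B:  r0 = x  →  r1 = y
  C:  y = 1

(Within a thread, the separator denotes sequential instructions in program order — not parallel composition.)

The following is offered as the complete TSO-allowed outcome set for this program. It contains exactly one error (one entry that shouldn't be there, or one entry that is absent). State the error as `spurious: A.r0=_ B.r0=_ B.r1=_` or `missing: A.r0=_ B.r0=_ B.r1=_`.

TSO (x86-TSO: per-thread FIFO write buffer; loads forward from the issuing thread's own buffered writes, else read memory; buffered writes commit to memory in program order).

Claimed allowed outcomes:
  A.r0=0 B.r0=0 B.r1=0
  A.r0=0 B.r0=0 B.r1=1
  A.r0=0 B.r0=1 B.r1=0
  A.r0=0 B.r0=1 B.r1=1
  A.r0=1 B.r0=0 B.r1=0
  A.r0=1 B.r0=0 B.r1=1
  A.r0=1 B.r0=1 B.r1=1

outcome vector order: (A.r0,B.r0,B.r1)
under TSO → <0 0 0>; <0 0 1>; <0 1 1>; <1 0 0>; <1 0 1>; <1 1 1>
claimed∖TSO = {<0 1 0>}

spurious: A.r0=0 B.r0=1 B.r1=0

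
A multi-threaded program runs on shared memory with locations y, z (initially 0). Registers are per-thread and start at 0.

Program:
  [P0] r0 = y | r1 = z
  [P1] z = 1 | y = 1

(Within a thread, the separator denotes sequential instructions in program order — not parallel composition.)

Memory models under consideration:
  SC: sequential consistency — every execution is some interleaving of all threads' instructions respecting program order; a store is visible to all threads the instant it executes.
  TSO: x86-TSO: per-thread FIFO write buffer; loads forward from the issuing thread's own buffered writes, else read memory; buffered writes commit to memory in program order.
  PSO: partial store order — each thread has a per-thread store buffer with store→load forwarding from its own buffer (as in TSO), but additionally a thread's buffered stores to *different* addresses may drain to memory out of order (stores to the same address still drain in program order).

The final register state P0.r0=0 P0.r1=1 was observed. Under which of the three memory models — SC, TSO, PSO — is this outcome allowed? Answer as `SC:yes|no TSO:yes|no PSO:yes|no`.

SC:yes TSO:yes PSO:yes

outcome vector order: (P0.r0,P0.r1)
SC (3): 0/0, 0/1, 1/1
TSO (3): 0/0, 0/1, 1/1
PSO (4): 0/0, 0/1, 1/0, 1/1
target 0/1 ∈ {SC,TSO,PSO}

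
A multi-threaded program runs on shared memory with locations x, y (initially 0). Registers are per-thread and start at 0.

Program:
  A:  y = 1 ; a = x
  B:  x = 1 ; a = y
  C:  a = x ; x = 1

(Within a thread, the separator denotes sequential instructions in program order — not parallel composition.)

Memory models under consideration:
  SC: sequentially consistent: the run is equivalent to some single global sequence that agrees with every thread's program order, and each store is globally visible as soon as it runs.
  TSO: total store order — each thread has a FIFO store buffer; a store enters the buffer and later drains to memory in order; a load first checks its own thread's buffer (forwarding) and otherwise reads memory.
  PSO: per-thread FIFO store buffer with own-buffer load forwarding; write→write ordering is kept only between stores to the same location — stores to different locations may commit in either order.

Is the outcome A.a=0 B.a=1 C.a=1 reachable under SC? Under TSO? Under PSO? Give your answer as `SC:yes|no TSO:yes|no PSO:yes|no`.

SC:yes TSO:yes PSO:yes

outcome vector order: (A.a,B.a,C.a)
[SC] allowed = {0/1/0; 0/1/1; 1/0/0; 1/0/1; 1/1/0; 1/1/1}
[TSO] allowed = {0/0/0; 0/0/1; 0/1/0; 0/1/1; 1/0/0; 1/0/1; 1/1/0; 1/1/1}
[PSO] allowed = {0/0/0; 0/0/1; 0/1/0; 0/1/1; 1/0/0; 1/0/1; 1/1/0; 1/1/1}
target 0/1/1 ∈ {SC,TSO,PSO}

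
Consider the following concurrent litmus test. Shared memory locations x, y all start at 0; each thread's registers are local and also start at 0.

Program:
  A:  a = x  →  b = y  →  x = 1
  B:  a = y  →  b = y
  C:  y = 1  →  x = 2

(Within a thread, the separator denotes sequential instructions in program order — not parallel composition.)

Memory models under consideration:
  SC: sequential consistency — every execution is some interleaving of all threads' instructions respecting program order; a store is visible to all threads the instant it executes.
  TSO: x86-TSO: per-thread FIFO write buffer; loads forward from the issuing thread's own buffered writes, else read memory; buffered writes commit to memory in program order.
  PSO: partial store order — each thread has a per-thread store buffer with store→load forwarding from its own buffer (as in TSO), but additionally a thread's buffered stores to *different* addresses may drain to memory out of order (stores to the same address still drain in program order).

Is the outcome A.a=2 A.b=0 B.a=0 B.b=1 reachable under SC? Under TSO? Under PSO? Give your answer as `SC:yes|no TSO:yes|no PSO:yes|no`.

SC:no TSO:no PSO:yes

outcome vector order: (A.a,A.b,B.a,B.b)
under SC → 0000, 0001, 0011, 0100, 0101, 0111, 2100, 2101, 2111
under TSO → 0000, 0001, 0011, 0100, 0101, 0111, 2100, 2101, 2111
under PSO → 0000, 0001, 0011, 0100, 0101, 0111, 2000, 2001, 2011, 2100, 2101, 2111
target 2001 ∈ {PSO}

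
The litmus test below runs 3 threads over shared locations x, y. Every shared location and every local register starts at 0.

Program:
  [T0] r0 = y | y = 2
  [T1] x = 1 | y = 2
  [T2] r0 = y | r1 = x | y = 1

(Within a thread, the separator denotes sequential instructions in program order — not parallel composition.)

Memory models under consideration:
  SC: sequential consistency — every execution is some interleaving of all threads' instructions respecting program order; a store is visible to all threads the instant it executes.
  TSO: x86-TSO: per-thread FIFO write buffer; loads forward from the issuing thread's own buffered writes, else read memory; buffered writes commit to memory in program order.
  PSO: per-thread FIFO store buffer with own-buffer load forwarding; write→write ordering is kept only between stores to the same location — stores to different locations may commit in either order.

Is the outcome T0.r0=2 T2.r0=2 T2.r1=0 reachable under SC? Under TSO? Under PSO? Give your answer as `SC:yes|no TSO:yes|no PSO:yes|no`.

SC:no TSO:no PSO:yes

outcome vector order: (T0.r0,T2.r0,T2.r1)
under SC → 0/0/0 0/0/1 0/2/0 0/2/1 1/0/0 1/0/1 1/2/1 2/0/0 2/0/1 2/2/1
under TSO → 0/0/0 0/0/1 0/2/0 0/2/1 1/0/0 1/0/1 1/2/1 2/0/0 2/0/1 2/2/1
under PSO → 0/0/0 0/0/1 0/2/0 0/2/1 1/0/0 1/0/1 1/2/0 1/2/1 2/0/0 2/0/1 2/2/0 2/2/1
target 2/2/0 ∈ {PSO}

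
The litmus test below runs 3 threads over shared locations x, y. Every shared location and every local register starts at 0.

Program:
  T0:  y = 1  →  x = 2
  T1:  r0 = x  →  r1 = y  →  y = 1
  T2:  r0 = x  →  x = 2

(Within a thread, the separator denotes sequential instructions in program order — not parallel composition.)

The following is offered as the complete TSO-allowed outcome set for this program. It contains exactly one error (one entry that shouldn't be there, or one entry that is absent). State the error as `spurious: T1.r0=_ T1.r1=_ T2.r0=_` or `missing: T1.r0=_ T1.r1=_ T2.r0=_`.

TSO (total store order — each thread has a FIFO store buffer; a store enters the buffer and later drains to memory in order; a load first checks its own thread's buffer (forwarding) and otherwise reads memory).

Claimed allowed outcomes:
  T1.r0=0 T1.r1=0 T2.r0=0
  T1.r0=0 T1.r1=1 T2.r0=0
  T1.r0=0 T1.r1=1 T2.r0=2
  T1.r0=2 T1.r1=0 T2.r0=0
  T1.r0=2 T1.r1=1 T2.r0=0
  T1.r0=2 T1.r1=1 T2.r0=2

missing: T1.r0=0 T1.r1=0 T2.r0=2

outcome vector order: (T1.r0,T1.r1,T2.r0)
under TSO → 000, 002, 010, 012, 200, 210, 212
TSO∖claimed = {002}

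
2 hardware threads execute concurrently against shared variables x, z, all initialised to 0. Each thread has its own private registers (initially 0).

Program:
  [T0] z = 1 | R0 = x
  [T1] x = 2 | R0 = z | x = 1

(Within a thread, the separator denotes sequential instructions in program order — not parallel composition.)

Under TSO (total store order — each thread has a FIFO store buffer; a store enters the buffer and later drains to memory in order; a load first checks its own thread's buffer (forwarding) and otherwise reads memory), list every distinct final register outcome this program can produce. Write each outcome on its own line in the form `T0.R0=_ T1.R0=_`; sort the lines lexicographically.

outcome vector order: (T0.R0,T1.R0)
|TSO outcomes| = 6

T0.R0=0 T1.R0=0
T0.R0=0 T1.R0=1
T0.R0=1 T1.R0=0
T0.R0=1 T1.R0=1
T0.R0=2 T1.R0=0
T0.R0=2 T1.R0=1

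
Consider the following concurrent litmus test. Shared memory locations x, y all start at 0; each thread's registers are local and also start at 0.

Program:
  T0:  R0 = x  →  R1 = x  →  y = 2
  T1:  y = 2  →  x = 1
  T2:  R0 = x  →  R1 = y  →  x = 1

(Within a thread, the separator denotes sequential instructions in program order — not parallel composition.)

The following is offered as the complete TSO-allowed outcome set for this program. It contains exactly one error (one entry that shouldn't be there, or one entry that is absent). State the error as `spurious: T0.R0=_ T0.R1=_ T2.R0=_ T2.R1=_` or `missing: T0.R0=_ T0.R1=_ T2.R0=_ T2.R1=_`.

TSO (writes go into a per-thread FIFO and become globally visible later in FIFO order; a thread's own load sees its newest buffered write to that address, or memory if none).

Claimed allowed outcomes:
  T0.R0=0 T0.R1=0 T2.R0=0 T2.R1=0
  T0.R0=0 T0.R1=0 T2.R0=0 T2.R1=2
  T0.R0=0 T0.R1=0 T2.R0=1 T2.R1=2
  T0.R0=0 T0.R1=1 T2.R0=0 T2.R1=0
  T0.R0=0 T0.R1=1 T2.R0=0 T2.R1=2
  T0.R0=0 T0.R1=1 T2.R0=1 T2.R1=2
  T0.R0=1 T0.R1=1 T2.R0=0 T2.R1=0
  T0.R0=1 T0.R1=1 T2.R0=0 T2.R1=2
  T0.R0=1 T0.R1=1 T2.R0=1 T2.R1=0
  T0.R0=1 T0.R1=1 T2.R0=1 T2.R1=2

spurious: T0.R0=1 T0.R1=1 T2.R0=1 T2.R1=0

outcome vector order: (T0.R0,T0.R1,T2.R0,T2.R1)
[TSO] allowed = {<0 0 0 0> <0 0 0 2> <0 0 1 2> <0 1 0 0> <0 1 0 2> <0 1 1 2> <1 1 0 0> <1 1 0 2> <1 1 1 2>}
claimed∖TSO = {<1 1 1 0>}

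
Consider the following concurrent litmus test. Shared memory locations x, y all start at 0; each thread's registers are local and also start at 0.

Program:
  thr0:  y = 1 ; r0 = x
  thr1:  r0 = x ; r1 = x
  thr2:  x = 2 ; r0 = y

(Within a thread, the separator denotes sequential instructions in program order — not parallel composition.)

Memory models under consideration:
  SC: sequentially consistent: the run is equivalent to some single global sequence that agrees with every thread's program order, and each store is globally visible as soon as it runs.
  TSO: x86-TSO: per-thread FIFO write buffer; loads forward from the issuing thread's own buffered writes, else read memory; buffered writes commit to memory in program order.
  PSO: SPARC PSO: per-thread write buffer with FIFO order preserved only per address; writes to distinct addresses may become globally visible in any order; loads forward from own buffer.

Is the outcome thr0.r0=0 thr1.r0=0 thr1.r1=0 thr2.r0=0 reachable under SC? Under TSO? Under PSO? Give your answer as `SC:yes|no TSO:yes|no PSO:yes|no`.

outcome vector order: (thr0.r0,thr1.r0,thr1.r1,thr2.r0)
[SC] allowed = {(0,0,0,1); (0,0,2,1); (0,2,2,1); (2,0,0,0); (2,0,0,1); (2,0,2,0); (2,0,2,1); (2,2,2,0); (2,2,2,1)}
[TSO] allowed = {(0,0,0,0); (0,0,0,1); (0,0,2,0); (0,0,2,1); (0,2,2,0); (0,2,2,1); (2,0,0,0); (2,0,0,1); (2,0,2,0); (2,0,2,1); (2,2,2,0); (2,2,2,1)}
[PSO] allowed = {(0,0,0,0); (0,0,0,1); (0,0,2,0); (0,0,2,1); (0,2,2,0); (0,2,2,1); (2,0,0,0); (2,0,0,1); (2,0,2,0); (2,0,2,1); (2,2,2,0); (2,2,2,1)}
target (0,0,0,0) ∈ {TSO,PSO}

SC:no TSO:yes PSO:yes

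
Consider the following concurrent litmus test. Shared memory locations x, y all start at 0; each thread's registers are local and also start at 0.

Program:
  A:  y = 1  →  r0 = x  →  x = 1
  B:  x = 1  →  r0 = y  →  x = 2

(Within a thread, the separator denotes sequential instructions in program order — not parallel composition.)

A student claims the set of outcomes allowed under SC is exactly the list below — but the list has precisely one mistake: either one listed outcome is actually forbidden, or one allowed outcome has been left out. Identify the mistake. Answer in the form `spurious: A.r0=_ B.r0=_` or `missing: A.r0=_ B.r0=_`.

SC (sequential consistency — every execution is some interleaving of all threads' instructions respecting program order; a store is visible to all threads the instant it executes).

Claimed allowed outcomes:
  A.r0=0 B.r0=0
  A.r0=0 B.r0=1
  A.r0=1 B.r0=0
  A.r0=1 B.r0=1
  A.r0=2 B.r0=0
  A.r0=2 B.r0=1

outcome vector order: (A.r0,B.r0)
SC (5): 01, 10, 11, 20, 21
claimed∖SC = {00}

spurious: A.r0=0 B.r0=0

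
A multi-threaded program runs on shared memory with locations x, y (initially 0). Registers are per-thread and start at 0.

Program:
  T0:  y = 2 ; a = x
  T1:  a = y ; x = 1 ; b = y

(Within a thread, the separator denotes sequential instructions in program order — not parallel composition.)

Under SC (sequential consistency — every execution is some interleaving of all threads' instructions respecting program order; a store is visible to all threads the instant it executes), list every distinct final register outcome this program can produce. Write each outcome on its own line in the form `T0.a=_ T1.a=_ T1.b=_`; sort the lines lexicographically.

outcome vector order: (T0.a,T1.a,T1.b)
|SC outcomes| = 5

T0.a=0 T1.a=0 T1.b=2
T0.a=0 T1.a=2 T1.b=2
T0.a=1 T1.a=0 T1.b=0
T0.a=1 T1.a=0 T1.b=2
T0.a=1 T1.a=2 T1.b=2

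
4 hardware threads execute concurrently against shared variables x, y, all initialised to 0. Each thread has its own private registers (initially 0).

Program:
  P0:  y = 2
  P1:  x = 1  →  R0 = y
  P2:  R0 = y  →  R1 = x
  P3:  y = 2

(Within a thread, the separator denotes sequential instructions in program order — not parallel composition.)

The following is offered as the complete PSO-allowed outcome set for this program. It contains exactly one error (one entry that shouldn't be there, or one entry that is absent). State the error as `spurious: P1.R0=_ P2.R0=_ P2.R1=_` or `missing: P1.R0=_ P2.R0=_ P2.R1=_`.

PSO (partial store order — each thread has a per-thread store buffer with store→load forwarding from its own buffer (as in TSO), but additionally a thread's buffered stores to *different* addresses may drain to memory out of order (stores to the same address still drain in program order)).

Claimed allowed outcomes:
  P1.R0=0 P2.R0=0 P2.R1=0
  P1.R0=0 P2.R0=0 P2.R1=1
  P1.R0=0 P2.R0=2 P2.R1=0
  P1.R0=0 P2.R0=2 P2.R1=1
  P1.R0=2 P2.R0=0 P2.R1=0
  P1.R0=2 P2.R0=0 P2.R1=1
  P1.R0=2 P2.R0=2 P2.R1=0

missing: P1.R0=2 P2.R0=2 P2.R1=1

outcome vector order: (P1.R0,P2.R0,P2.R1)
PSO: 8 outcomes — {(0,0,0), (0,0,1), (0,2,0), (0,2,1), (2,0,0), (2,0,1), (2,2,0), (2,2,1)}
PSO∖claimed = {(2,2,1)}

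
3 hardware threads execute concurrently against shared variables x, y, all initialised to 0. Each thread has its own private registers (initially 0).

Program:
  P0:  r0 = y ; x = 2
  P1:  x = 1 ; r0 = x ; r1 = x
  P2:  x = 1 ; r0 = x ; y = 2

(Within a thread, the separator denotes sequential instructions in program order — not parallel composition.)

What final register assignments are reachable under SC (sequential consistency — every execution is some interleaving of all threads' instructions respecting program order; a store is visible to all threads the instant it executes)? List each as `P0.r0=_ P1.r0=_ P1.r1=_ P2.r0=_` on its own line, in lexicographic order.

outcome vector order: (P0.r0,P1.r0,P1.r1,P2.r0)
|SC outcomes| = 10

P0.r0=0 P1.r0=1 P1.r1=1 P2.r0=1
P0.r0=0 P1.r0=1 P1.r1=1 P2.r0=2
P0.r0=0 P1.r0=1 P1.r1=2 P2.r0=1
P0.r0=0 P1.r0=1 P1.r1=2 P2.r0=2
P0.r0=0 P1.r0=2 P1.r1=1 P2.r0=1
P0.r0=0 P1.r0=2 P1.r1=2 P2.r0=1
P0.r0=0 P1.r0=2 P1.r1=2 P2.r0=2
P0.r0=2 P1.r0=1 P1.r1=1 P2.r0=1
P0.r0=2 P1.r0=1 P1.r1=2 P2.r0=1
P0.r0=2 P1.r0=2 P1.r1=2 P2.r0=1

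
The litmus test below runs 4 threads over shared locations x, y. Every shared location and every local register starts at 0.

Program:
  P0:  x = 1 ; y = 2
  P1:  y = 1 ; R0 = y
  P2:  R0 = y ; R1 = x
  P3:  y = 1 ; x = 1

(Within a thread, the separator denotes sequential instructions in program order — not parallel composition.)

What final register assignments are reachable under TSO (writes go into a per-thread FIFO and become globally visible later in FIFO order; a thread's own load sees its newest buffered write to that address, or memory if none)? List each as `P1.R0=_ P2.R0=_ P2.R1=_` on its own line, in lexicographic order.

P1.R0=1 P2.R0=0 P2.R1=0
P1.R0=1 P2.R0=0 P2.R1=1
P1.R0=1 P2.R0=1 P2.R1=0
P1.R0=1 P2.R0=1 P2.R1=1
P1.R0=1 P2.R0=2 P2.R1=1
P1.R0=2 P2.R0=0 P2.R1=0
P1.R0=2 P2.R0=0 P2.R1=1
P1.R0=2 P2.R0=1 P2.R1=0
P1.R0=2 P2.R0=1 P2.R1=1
P1.R0=2 P2.R0=2 P2.R1=1

outcome vector order: (P1.R0,P2.R0,P2.R1)
|TSO outcomes| = 10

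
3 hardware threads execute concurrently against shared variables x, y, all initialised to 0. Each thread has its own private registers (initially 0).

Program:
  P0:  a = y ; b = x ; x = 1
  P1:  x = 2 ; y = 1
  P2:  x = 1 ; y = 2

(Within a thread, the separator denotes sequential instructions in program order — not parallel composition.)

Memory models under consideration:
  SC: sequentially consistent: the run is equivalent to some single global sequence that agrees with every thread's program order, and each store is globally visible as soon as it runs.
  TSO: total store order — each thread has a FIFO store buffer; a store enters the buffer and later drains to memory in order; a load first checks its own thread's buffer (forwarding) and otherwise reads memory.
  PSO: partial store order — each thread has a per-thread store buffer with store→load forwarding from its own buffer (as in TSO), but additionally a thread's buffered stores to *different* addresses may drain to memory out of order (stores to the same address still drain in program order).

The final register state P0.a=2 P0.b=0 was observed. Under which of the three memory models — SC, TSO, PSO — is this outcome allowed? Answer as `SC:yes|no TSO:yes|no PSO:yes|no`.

SC:no TSO:no PSO:yes

outcome vector order: (P0.a,P0.b)
SC (7): (0,0); (0,1); (0,2); (1,1); (1,2); (2,1); (2,2)
TSO (7): (0,0); (0,1); (0,2); (1,1); (1,2); (2,1); (2,2)
PSO (9): (0,0); (0,1); (0,2); (1,0); (1,1); (1,2); (2,0); (2,1); (2,2)
target (2,0) ∈ {PSO}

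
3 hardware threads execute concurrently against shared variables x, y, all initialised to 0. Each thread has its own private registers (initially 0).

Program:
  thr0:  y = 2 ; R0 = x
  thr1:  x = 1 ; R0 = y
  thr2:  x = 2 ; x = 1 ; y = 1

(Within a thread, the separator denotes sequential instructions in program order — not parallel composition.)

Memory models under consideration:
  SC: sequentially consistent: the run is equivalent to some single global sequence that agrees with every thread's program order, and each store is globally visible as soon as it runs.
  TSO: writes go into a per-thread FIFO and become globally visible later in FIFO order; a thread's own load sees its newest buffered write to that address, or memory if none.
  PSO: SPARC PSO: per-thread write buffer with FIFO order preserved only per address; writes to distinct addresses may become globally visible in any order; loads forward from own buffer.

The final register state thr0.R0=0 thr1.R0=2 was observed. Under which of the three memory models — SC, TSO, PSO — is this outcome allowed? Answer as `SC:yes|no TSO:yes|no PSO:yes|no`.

SC:yes TSO:yes PSO:yes

outcome vector order: (thr0.R0,thr1.R0)
under SC → (0,1) (0,2) (1,0) (1,1) (1,2) (2,0) (2,1) (2,2)
under TSO → (0,0) (0,1) (0,2) (1,0) (1,1) (1,2) (2,0) (2,1) (2,2)
under PSO → (0,0) (0,1) (0,2) (1,0) (1,1) (1,2) (2,0) (2,1) (2,2)
target (0,2) ∈ {SC,TSO,PSO}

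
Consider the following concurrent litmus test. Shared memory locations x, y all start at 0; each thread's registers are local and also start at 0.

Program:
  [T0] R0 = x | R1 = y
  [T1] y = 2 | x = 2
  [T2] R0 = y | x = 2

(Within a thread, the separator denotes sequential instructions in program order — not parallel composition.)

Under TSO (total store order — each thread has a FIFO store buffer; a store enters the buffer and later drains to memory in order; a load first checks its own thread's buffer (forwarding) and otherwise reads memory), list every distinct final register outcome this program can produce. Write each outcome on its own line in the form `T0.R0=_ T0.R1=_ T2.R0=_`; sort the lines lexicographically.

outcome vector order: (T0.R0,T0.R1,T2.R0)
|TSO outcomes| = 7

T0.R0=0 T0.R1=0 T2.R0=0
T0.R0=0 T0.R1=0 T2.R0=2
T0.R0=0 T0.R1=2 T2.R0=0
T0.R0=0 T0.R1=2 T2.R0=2
T0.R0=2 T0.R1=0 T2.R0=0
T0.R0=2 T0.R1=2 T2.R0=0
T0.R0=2 T0.R1=2 T2.R0=2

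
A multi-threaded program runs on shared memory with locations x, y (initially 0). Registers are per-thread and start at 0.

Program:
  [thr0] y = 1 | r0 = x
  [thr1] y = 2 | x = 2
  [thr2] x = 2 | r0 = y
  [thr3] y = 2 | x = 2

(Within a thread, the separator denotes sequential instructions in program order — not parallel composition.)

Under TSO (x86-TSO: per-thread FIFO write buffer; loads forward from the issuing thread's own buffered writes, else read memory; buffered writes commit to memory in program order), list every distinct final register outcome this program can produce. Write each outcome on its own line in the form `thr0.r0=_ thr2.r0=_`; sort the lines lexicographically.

outcome vector order: (thr0.r0,thr2.r0)
|TSO outcomes| = 6

thr0.r0=0 thr2.r0=0
thr0.r0=0 thr2.r0=1
thr0.r0=0 thr2.r0=2
thr0.r0=2 thr2.r0=0
thr0.r0=2 thr2.r0=1
thr0.r0=2 thr2.r0=2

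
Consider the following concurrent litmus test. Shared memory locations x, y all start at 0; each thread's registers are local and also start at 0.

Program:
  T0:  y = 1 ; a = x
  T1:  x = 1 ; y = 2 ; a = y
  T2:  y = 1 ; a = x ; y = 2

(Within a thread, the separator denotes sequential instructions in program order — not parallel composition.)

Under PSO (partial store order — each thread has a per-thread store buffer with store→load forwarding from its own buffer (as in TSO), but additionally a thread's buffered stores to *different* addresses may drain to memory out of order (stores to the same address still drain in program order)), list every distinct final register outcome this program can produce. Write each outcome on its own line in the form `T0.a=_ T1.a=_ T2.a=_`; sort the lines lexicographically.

T0.a=0 T1.a=1 T2.a=0
T0.a=0 T1.a=1 T2.a=1
T0.a=0 T1.a=2 T2.a=0
T0.a=0 T1.a=2 T2.a=1
T0.a=1 T1.a=1 T2.a=0
T0.a=1 T1.a=1 T2.a=1
T0.a=1 T1.a=2 T2.a=0
T0.a=1 T1.a=2 T2.a=1

outcome vector order: (T0.a,T1.a,T2.a)
|PSO outcomes| = 8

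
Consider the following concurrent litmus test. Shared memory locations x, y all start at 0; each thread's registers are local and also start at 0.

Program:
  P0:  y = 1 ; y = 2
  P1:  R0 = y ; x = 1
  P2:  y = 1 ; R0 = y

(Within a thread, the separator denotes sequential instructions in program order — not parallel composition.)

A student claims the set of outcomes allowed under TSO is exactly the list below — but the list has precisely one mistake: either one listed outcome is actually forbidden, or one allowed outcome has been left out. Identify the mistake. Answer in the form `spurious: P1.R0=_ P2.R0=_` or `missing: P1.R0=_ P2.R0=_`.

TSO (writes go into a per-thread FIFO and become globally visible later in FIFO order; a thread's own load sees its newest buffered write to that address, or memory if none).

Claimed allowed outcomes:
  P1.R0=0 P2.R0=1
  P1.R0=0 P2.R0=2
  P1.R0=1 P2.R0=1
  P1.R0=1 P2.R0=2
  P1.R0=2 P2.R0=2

outcome vector order: (P1.R0,P2.R0)
[TSO] allowed = {0/1, 0/2, 1/1, 1/2, 2/1, 2/2}
TSO∖claimed = {2/1}

missing: P1.R0=2 P2.R0=1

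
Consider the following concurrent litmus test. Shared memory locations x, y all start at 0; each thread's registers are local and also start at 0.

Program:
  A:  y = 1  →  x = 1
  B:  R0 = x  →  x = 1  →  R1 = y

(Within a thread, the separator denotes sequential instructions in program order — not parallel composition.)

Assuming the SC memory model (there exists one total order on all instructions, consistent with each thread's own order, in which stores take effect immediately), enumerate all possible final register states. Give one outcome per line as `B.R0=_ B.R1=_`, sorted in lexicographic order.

B.R0=0 B.R1=0
B.R0=0 B.R1=1
B.R0=1 B.R1=1

outcome vector order: (B.R0,B.R1)
|SC outcomes| = 3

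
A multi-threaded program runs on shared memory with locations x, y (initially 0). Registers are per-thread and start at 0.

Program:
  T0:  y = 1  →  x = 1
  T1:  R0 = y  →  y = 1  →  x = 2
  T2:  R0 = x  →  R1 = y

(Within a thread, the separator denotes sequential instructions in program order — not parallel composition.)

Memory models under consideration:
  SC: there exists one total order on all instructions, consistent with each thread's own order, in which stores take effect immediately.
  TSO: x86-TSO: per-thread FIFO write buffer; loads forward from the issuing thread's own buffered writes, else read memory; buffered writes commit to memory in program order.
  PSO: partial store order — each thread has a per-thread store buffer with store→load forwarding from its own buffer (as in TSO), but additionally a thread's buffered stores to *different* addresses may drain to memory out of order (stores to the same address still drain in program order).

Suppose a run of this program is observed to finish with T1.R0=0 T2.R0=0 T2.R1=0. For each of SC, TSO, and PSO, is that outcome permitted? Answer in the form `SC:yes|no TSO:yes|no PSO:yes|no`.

outcome vector order: (T1.R0,T2.R0,T2.R1)
[SC] allowed = {(0,0,0), (0,0,1), (0,1,1), (0,2,1), (1,0,0), (1,0,1), (1,1,1), (1,2,1)}
[TSO] allowed = {(0,0,0), (0,0,1), (0,1,1), (0,2,1), (1,0,0), (1,0,1), (1,1,1), (1,2,1)}
[PSO] allowed = {(0,0,0), (0,0,1), (0,1,0), (0,1,1), (0,2,0), (0,2,1), (1,0,0), (1,0,1), (1,1,0), (1,1,1), (1,2,1)}
target (0,0,0) ∈ {SC,TSO,PSO}

SC:yes TSO:yes PSO:yes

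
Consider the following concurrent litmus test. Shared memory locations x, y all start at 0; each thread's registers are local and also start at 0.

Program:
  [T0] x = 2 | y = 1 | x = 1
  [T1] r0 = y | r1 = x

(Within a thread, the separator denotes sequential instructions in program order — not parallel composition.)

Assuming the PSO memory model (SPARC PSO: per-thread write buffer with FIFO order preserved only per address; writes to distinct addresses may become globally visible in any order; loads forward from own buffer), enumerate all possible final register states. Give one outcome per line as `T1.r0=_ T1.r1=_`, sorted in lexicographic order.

T1.r0=0 T1.r1=0
T1.r0=0 T1.r1=1
T1.r0=0 T1.r1=2
T1.r0=1 T1.r1=0
T1.r0=1 T1.r1=1
T1.r0=1 T1.r1=2

outcome vector order: (T1.r0,T1.r1)
|PSO outcomes| = 6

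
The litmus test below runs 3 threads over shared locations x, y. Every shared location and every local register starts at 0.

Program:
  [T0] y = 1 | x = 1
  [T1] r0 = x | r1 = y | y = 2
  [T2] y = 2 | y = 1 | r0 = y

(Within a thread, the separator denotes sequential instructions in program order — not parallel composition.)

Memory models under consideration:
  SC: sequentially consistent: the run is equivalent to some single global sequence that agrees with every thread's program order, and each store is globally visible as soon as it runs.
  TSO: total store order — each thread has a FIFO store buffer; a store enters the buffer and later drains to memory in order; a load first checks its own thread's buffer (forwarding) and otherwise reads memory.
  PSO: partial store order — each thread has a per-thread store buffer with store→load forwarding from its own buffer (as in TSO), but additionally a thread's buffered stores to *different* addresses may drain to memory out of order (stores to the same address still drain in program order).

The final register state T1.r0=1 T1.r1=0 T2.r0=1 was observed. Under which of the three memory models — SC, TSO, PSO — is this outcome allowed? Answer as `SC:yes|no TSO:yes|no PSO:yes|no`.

SC:no TSO:no PSO:yes

outcome vector order: (T1.r0,T1.r1,T2.r0)
[SC] allowed = {001; 002; 011; 012; 021; 022; 111; 112; 121; 122}
[TSO] allowed = {001; 002; 011; 012; 021; 022; 111; 112; 121; 122}
[PSO] allowed = {001; 002; 011; 012; 021; 022; 101; 102; 111; 112; 121; 122}
target 101 ∈ {PSO}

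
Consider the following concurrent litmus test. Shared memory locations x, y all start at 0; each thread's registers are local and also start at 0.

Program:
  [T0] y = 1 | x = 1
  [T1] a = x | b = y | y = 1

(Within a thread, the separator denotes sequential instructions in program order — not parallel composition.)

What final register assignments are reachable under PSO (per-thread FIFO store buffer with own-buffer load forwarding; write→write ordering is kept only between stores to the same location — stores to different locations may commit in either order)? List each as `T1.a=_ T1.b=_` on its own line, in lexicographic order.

outcome vector order: (T1.a,T1.b)
|PSO outcomes| = 4

T1.a=0 T1.b=0
T1.a=0 T1.b=1
T1.a=1 T1.b=0
T1.a=1 T1.b=1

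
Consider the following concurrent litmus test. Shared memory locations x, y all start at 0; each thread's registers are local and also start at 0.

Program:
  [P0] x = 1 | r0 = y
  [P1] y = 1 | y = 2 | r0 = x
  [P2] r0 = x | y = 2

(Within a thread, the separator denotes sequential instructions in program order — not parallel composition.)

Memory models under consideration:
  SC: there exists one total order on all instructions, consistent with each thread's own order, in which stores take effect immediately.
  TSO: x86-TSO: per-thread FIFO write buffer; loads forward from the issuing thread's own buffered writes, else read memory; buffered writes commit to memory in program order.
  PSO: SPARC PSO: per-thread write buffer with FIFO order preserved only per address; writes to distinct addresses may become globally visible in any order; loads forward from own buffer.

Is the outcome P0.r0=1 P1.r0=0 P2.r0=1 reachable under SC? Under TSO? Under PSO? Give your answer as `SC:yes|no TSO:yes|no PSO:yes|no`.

outcome vector order: (P0.r0,P1.r0,P2.r0)
SC: 8 outcomes — {(0,1,0) (0,1,1) (1,1,0) (1,1,1) (2,0,0) (2,0,1) (2,1,0) (2,1,1)}
TSO: 12 outcomes — {(0,0,0) (0,0,1) (0,1,0) (0,1,1) (1,0,0) (1,0,1) (1,1,0) (1,1,1) (2,0,0) (2,0,1) (2,1,0) (2,1,1)}
PSO: 12 outcomes — {(0,0,0) (0,0,1) (0,1,0) (0,1,1) (1,0,0) (1,0,1) (1,1,0) (1,1,1) (2,0,0) (2,0,1) (2,1,0) (2,1,1)}
target (1,0,1) ∈ {TSO,PSO}

SC:no TSO:yes PSO:yes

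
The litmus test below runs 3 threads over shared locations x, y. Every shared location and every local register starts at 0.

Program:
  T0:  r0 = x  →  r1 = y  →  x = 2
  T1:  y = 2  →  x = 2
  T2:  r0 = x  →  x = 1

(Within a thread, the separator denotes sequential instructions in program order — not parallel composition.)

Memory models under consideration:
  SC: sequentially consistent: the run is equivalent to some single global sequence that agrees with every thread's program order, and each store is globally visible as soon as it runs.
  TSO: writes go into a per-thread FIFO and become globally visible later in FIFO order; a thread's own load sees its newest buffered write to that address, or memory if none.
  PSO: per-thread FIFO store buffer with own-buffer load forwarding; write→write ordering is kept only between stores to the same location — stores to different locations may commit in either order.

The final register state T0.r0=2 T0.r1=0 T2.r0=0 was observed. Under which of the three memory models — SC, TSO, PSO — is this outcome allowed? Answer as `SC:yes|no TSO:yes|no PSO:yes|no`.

SC:no TSO:no PSO:yes

outcome vector order: (T0.r0,T0.r1,T2.r0)
under SC → (0,0,0), (0,0,2), (0,2,0), (0,2,2), (1,0,0), (1,2,0), (1,2,2), (2,2,0), (2,2,2)
under TSO → (0,0,0), (0,0,2), (0,2,0), (0,2,2), (1,0,0), (1,2,0), (1,2,2), (2,2,0), (2,2,2)
under PSO → (0,0,0), (0,0,2), (0,2,0), (0,2,2), (1,0,0), (1,0,2), (1,2,0), (1,2,2), (2,0,0), (2,0,2), (2,2,0), (2,2,2)
target (2,0,0) ∈ {PSO}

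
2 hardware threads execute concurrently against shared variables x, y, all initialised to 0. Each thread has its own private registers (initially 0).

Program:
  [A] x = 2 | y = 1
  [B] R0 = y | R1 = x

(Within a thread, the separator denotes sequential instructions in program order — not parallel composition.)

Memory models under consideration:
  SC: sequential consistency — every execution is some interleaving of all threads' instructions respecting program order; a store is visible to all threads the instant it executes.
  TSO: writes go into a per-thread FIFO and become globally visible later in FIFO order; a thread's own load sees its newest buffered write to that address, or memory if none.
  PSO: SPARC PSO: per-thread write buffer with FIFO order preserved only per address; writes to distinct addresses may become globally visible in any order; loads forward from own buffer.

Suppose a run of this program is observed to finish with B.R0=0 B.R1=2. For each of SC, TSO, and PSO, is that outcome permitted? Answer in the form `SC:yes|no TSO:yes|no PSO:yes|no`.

outcome vector order: (B.R0,B.R1)
under SC → 0/0, 0/2, 1/2
under TSO → 0/0, 0/2, 1/2
under PSO → 0/0, 0/2, 1/0, 1/2
target 0/2 ∈ {SC,TSO,PSO}

SC:yes TSO:yes PSO:yes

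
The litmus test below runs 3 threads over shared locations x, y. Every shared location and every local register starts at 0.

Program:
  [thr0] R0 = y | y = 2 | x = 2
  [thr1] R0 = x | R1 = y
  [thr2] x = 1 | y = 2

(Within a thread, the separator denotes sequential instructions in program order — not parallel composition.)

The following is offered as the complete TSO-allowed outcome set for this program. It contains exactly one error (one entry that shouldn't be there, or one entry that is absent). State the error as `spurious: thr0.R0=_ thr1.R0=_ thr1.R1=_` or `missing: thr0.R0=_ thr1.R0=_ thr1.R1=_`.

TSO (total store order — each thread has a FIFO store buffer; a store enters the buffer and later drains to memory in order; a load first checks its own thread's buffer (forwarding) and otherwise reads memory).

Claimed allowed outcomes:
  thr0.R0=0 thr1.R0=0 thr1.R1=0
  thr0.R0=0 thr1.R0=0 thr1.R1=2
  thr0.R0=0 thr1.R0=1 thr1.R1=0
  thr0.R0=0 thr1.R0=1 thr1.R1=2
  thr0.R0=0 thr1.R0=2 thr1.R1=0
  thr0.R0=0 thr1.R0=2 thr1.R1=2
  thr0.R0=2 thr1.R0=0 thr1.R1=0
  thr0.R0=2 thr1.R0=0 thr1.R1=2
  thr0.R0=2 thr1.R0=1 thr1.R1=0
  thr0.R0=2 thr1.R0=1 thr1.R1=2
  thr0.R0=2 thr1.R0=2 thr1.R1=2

outcome vector order: (thr0.R0,thr1.R0,thr1.R1)
TSO: 10 outcomes — {000; 002; 010; 012; 022; 200; 202; 210; 212; 222}
claimed∖TSO = {020}

spurious: thr0.R0=0 thr1.R0=2 thr1.R1=0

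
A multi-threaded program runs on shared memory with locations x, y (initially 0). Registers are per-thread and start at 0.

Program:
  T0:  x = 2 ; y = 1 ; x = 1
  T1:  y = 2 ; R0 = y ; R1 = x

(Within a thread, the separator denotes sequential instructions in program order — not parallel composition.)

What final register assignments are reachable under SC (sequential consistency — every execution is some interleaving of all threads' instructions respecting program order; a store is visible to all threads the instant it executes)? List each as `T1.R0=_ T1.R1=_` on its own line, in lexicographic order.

T1.R0=1 T1.R1=1
T1.R0=1 T1.R1=2
T1.R0=2 T1.R1=0
T1.R0=2 T1.R1=1
T1.R0=2 T1.R1=2

outcome vector order: (T1.R0,T1.R1)
|SC outcomes| = 5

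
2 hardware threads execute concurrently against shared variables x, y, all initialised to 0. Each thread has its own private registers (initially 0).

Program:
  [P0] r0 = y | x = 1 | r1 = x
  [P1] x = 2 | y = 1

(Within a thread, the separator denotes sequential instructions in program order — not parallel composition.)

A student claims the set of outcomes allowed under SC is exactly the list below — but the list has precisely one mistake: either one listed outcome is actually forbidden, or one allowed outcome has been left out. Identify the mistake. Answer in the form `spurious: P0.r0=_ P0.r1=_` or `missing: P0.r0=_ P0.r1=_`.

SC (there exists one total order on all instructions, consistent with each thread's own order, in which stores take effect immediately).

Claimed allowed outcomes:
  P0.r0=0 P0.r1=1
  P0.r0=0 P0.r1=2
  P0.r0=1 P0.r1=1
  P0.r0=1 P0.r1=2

spurious: P0.r0=1 P0.r1=2

outcome vector order: (P0.r0,P0.r1)
SC (3): <0 1>; <0 2>; <1 1>
claimed∖SC = {<1 2>}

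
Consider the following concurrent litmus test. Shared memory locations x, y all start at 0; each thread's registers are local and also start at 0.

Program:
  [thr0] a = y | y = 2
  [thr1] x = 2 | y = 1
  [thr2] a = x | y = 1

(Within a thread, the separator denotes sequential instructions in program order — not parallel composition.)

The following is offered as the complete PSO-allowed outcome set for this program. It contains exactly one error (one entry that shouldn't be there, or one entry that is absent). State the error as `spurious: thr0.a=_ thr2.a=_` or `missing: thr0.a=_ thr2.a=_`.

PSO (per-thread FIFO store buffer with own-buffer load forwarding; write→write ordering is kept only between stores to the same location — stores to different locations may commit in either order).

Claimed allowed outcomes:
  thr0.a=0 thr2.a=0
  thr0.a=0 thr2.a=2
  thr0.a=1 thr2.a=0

outcome vector order: (thr0.a,thr2.a)
PSO (4): 0/0, 0/2, 1/0, 1/2
PSO∖claimed = {1/2}

missing: thr0.a=1 thr2.a=2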